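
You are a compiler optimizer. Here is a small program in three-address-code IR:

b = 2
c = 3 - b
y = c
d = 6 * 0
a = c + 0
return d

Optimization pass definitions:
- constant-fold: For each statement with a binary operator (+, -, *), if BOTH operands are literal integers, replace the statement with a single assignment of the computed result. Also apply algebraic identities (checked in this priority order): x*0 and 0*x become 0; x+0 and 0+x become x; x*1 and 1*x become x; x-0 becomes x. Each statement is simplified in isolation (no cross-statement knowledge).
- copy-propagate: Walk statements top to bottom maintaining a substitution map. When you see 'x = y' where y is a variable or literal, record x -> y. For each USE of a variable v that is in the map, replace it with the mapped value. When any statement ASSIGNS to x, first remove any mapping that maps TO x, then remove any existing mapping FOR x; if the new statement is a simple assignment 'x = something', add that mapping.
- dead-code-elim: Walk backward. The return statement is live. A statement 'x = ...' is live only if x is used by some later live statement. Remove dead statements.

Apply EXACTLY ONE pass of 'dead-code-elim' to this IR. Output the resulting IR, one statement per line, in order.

Answer: d = 6 * 0
return d

Derivation:
Applying dead-code-elim statement-by-statement:
  [6] return d  -> KEEP (return); live=['d']
  [5] a = c + 0  -> DEAD (a not live)
  [4] d = 6 * 0  -> KEEP; live=[]
  [3] y = c  -> DEAD (y not live)
  [2] c = 3 - b  -> DEAD (c not live)
  [1] b = 2  -> DEAD (b not live)
Result (2 stmts):
  d = 6 * 0
  return d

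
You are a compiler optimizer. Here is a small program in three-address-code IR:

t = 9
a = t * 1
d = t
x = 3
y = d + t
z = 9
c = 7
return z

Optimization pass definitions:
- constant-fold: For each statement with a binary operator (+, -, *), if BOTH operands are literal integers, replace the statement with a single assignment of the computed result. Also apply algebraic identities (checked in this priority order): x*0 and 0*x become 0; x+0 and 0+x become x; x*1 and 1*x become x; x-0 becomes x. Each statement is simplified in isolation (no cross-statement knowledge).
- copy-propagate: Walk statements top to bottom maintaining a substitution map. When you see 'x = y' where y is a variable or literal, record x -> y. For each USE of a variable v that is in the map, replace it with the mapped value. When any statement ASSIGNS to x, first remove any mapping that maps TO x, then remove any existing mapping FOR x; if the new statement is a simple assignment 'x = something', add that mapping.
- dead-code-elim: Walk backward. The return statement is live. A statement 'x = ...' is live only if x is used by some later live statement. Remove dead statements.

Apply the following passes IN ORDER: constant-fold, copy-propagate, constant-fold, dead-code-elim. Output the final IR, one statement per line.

Initial IR:
  t = 9
  a = t * 1
  d = t
  x = 3
  y = d + t
  z = 9
  c = 7
  return z
After constant-fold (8 stmts):
  t = 9
  a = t
  d = t
  x = 3
  y = d + t
  z = 9
  c = 7
  return z
After copy-propagate (8 stmts):
  t = 9
  a = 9
  d = 9
  x = 3
  y = 9 + 9
  z = 9
  c = 7
  return 9
After constant-fold (8 stmts):
  t = 9
  a = 9
  d = 9
  x = 3
  y = 18
  z = 9
  c = 7
  return 9
After dead-code-elim (1 stmts):
  return 9

Answer: return 9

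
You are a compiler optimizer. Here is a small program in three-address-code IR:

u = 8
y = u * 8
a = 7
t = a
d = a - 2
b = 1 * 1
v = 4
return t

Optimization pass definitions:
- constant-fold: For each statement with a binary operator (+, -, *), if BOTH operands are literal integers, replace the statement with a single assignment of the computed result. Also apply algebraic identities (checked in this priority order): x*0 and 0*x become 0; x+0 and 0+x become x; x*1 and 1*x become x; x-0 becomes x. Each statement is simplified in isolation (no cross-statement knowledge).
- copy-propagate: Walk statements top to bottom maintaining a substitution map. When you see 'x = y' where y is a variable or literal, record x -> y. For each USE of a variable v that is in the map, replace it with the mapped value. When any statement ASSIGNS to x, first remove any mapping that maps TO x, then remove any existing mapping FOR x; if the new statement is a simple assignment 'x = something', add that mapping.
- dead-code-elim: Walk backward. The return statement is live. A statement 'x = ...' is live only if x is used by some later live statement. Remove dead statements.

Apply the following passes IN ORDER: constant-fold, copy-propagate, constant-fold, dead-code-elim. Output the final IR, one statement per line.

Answer: return 7

Derivation:
Initial IR:
  u = 8
  y = u * 8
  a = 7
  t = a
  d = a - 2
  b = 1 * 1
  v = 4
  return t
After constant-fold (8 stmts):
  u = 8
  y = u * 8
  a = 7
  t = a
  d = a - 2
  b = 1
  v = 4
  return t
After copy-propagate (8 stmts):
  u = 8
  y = 8 * 8
  a = 7
  t = 7
  d = 7 - 2
  b = 1
  v = 4
  return 7
After constant-fold (8 stmts):
  u = 8
  y = 64
  a = 7
  t = 7
  d = 5
  b = 1
  v = 4
  return 7
After dead-code-elim (1 stmts):
  return 7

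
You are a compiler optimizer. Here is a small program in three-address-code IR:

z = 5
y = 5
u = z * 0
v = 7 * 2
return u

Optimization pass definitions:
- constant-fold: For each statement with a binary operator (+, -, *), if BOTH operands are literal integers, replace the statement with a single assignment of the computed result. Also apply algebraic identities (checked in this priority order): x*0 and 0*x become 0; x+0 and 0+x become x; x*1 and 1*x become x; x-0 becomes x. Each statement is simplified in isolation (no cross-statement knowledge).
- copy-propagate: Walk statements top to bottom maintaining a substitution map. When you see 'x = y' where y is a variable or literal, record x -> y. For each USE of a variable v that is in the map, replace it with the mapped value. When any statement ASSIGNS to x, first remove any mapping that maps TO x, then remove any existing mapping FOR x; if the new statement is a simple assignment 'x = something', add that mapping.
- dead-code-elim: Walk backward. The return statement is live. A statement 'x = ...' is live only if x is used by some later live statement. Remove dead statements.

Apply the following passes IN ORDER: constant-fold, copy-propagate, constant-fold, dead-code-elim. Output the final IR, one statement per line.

Initial IR:
  z = 5
  y = 5
  u = z * 0
  v = 7 * 2
  return u
After constant-fold (5 stmts):
  z = 5
  y = 5
  u = 0
  v = 14
  return u
After copy-propagate (5 stmts):
  z = 5
  y = 5
  u = 0
  v = 14
  return 0
After constant-fold (5 stmts):
  z = 5
  y = 5
  u = 0
  v = 14
  return 0
After dead-code-elim (1 stmts):
  return 0

Answer: return 0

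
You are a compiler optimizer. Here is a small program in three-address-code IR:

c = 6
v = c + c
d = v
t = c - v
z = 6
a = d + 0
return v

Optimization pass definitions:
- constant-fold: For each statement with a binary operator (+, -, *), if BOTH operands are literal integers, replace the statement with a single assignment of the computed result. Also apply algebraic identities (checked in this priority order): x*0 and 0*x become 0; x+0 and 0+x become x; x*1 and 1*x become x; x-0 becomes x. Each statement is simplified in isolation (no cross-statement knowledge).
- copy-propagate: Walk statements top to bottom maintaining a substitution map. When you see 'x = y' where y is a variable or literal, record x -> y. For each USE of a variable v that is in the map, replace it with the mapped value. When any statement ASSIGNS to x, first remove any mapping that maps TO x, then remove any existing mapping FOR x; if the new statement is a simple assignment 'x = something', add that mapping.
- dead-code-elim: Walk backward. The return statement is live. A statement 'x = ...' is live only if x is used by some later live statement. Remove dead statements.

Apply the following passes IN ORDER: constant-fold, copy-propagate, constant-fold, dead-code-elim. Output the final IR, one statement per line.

Initial IR:
  c = 6
  v = c + c
  d = v
  t = c - v
  z = 6
  a = d + 0
  return v
After constant-fold (7 stmts):
  c = 6
  v = c + c
  d = v
  t = c - v
  z = 6
  a = d
  return v
After copy-propagate (7 stmts):
  c = 6
  v = 6 + 6
  d = v
  t = 6 - v
  z = 6
  a = v
  return v
After constant-fold (7 stmts):
  c = 6
  v = 12
  d = v
  t = 6 - v
  z = 6
  a = v
  return v
After dead-code-elim (2 stmts):
  v = 12
  return v

Answer: v = 12
return v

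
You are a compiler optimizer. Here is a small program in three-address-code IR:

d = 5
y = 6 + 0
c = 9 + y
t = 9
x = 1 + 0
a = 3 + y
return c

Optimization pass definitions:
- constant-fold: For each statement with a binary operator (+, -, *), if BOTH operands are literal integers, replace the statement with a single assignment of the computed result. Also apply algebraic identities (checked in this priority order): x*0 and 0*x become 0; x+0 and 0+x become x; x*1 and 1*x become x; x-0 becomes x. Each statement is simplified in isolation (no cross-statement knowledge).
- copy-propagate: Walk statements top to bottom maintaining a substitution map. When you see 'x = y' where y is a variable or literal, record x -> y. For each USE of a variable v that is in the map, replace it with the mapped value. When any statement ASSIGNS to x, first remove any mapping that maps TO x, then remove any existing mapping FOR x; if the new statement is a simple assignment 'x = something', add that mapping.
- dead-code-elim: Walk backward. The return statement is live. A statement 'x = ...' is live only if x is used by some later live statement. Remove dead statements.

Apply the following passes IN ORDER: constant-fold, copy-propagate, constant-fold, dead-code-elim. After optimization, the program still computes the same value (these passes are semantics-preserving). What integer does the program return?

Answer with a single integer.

Initial IR:
  d = 5
  y = 6 + 0
  c = 9 + y
  t = 9
  x = 1 + 0
  a = 3 + y
  return c
After constant-fold (7 stmts):
  d = 5
  y = 6
  c = 9 + y
  t = 9
  x = 1
  a = 3 + y
  return c
After copy-propagate (7 stmts):
  d = 5
  y = 6
  c = 9 + 6
  t = 9
  x = 1
  a = 3 + 6
  return c
After constant-fold (7 stmts):
  d = 5
  y = 6
  c = 15
  t = 9
  x = 1
  a = 9
  return c
After dead-code-elim (2 stmts):
  c = 15
  return c
Evaluate:
  d = 5  =>  d = 5
  y = 6 + 0  =>  y = 6
  c = 9 + y  =>  c = 15
  t = 9  =>  t = 9
  x = 1 + 0  =>  x = 1
  a = 3 + y  =>  a = 9
  return c = 15

Answer: 15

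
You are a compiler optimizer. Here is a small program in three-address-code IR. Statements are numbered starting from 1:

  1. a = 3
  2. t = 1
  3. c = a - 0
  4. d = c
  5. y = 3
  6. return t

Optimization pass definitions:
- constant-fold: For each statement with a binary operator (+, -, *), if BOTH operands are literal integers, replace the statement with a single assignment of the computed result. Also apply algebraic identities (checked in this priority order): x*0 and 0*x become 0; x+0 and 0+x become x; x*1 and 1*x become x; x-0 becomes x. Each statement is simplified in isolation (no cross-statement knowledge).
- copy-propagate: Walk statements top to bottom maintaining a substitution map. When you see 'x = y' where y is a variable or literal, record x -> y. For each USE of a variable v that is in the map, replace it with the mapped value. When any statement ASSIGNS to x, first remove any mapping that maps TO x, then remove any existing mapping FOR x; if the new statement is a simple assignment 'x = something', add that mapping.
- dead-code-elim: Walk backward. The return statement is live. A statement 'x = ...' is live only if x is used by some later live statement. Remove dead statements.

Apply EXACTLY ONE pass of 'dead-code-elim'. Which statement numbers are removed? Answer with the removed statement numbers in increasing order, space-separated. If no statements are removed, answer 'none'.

Answer: 1 3 4 5

Derivation:
Backward liveness scan:
Stmt 1 'a = 3': DEAD (a not in live set [])
Stmt 2 't = 1': KEEP (t is live); live-in = []
Stmt 3 'c = a - 0': DEAD (c not in live set ['t'])
Stmt 4 'd = c': DEAD (d not in live set ['t'])
Stmt 5 'y = 3': DEAD (y not in live set ['t'])
Stmt 6 'return t': KEEP (return); live-in = ['t']
Removed statement numbers: [1, 3, 4, 5]
Surviving IR:
  t = 1
  return t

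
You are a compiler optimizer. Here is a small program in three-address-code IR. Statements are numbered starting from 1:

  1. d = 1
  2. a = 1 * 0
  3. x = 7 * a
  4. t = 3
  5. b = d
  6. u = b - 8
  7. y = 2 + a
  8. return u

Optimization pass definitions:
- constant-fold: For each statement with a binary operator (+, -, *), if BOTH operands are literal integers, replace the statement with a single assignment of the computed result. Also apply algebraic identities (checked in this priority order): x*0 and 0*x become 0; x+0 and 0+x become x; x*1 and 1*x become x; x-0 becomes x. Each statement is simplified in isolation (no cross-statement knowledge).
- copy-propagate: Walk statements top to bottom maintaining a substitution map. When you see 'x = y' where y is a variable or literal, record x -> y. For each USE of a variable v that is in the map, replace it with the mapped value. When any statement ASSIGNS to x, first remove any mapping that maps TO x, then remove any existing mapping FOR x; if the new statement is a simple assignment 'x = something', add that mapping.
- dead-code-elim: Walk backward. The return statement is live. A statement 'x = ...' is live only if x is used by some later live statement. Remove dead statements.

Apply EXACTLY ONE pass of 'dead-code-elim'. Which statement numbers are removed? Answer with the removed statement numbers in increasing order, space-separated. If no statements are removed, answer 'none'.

Backward liveness scan:
Stmt 1 'd = 1': KEEP (d is live); live-in = []
Stmt 2 'a = 1 * 0': DEAD (a not in live set ['d'])
Stmt 3 'x = 7 * a': DEAD (x not in live set ['d'])
Stmt 4 't = 3': DEAD (t not in live set ['d'])
Stmt 5 'b = d': KEEP (b is live); live-in = ['d']
Stmt 6 'u = b - 8': KEEP (u is live); live-in = ['b']
Stmt 7 'y = 2 + a': DEAD (y not in live set ['u'])
Stmt 8 'return u': KEEP (return); live-in = ['u']
Removed statement numbers: [2, 3, 4, 7]
Surviving IR:
  d = 1
  b = d
  u = b - 8
  return u

Answer: 2 3 4 7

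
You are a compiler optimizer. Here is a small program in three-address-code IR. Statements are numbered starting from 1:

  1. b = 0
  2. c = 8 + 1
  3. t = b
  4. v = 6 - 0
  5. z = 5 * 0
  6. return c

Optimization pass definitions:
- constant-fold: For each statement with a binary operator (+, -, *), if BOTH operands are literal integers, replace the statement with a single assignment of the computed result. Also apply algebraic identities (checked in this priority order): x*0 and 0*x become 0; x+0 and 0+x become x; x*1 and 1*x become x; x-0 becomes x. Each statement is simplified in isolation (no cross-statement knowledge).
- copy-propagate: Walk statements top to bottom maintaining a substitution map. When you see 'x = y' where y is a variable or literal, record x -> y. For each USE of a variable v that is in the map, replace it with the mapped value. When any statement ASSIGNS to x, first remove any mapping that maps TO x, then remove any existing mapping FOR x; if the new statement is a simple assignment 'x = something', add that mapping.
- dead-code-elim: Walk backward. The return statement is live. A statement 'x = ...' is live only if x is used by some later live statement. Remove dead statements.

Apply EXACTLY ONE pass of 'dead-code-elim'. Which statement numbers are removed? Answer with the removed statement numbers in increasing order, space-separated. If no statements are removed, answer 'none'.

Backward liveness scan:
Stmt 1 'b = 0': DEAD (b not in live set [])
Stmt 2 'c = 8 + 1': KEEP (c is live); live-in = []
Stmt 3 't = b': DEAD (t not in live set ['c'])
Stmt 4 'v = 6 - 0': DEAD (v not in live set ['c'])
Stmt 5 'z = 5 * 0': DEAD (z not in live set ['c'])
Stmt 6 'return c': KEEP (return); live-in = ['c']
Removed statement numbers: [1, 3, 4, 5]
Surviving IR:
  c = 8 + 1
  return c

Answer: 1 3 4 5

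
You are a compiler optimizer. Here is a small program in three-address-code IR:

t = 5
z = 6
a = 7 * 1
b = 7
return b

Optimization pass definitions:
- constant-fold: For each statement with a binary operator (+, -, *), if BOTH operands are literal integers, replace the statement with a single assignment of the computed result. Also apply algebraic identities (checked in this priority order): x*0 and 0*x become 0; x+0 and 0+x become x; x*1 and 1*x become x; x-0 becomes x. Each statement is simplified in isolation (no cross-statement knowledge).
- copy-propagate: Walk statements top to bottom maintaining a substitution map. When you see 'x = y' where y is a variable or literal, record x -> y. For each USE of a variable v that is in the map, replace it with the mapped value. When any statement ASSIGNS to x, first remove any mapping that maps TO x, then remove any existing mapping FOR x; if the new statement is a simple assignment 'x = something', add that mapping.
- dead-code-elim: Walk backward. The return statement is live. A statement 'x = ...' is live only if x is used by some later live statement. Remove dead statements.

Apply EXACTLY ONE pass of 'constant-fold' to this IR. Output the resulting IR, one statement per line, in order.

Applying constant-fold statement-by-statement:
  [1] t = 5  (unchanged)
  [2] z = 6  (unchanged)
  [3] a = 7 * 1  -> a = 7
  [4] b = 7  (unchanged)
  [5] return b  (unchanged)
Result (5 stmts):
  t = 5
  z = 6
  a = 7
  b = 7
  return b

Answer: t = 5
z = 6
a = 7
b = 7
return b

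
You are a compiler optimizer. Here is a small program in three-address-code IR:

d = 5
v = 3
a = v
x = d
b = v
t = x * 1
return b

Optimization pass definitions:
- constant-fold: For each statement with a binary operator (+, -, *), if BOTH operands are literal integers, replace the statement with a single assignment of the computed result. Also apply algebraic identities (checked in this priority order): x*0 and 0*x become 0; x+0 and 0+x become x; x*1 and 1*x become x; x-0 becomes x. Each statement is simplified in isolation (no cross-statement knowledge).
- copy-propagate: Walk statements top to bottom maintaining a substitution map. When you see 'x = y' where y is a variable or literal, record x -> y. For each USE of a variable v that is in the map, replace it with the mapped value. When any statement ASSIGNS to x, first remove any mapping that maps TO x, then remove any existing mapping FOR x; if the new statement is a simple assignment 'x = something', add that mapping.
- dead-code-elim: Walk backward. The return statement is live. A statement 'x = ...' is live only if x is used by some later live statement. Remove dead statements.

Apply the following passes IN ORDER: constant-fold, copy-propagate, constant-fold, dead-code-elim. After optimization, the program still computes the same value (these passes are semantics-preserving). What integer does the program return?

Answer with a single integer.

Answer: 3

Derivation:
Initial IR:
  d = 5
  v = 3
  a = v
  x = d
  b = v
  t = x * 1
  return b
After constant-fold (7 stmts):
  d = 5
  v = 3
  a = v
  x = d
  b = v
  t = x
  return b
After copy-propagate (7 stmts):
  d = 5
  v = 3
  a = 3
  x = 5
  b = 3
  t = 5
  return 3
After constant-fold (7 stmts):
  d = 5
  v = 3
  a = 3
  x = 5
  b = 3
  t = 5
  return 3
After dead-code-elim (1 stmts):
  return 3
Evaluate:
  d = 5  =>  d = 5
  v = 3  =>  v = 3
  a = v  =>  a = 3
  x = d  =>  x = 5
  b = v  =>  b = 3
  t = x * 1  =>  t = 5
  return b = 3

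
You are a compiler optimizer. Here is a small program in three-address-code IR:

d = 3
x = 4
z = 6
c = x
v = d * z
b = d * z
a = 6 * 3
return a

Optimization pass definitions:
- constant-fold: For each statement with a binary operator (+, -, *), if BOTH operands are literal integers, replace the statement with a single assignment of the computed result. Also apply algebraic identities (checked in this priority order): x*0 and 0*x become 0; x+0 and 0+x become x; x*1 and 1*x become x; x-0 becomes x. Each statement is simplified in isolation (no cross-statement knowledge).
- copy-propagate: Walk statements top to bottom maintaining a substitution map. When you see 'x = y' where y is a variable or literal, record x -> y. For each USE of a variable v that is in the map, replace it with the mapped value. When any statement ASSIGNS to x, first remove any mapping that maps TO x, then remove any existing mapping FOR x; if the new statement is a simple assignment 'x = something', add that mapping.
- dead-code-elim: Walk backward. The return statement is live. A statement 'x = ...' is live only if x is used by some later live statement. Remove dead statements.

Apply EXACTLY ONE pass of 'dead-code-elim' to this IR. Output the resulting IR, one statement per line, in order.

Answer: a = 6 * 3
return a

Derivation:
Applying dead-code-elim statement-by-statement:
  [8] return a  -> KEEP (return); live=['a']
  [7] a = 6 * 3  -> KEEP; live=[]
  [6] b = d * z  -> DEAD (b not live)
  [5] v = d * z  -> DEAD (v not live)
  [4] c = x  -> DEAD (c not live)
  [3] z = 6  -> DEAD (z not live)
  [2] x = 4  -> DEAD (x not live)
  [1] d = 3  -> DEAD (d not live)
Result (2 stmts):
  a = 6 * 3
  return a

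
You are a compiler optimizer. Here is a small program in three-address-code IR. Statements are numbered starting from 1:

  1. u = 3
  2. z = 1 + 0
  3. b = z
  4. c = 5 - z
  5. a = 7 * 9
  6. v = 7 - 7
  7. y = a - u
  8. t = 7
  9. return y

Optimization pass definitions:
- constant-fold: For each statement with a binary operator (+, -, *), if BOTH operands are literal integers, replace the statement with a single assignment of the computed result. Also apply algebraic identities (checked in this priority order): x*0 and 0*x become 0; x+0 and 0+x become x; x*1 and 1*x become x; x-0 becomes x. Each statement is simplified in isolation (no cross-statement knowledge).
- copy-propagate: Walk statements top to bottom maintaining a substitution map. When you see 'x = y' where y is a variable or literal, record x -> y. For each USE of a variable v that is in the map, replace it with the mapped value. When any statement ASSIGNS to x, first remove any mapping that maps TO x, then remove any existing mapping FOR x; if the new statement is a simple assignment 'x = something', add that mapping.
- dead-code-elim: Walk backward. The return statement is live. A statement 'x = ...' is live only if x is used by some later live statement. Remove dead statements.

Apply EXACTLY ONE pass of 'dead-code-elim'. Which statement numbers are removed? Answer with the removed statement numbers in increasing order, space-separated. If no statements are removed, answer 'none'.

Backward liveness scan:
Stmt 1 'u = 3': KEEP (u is live); live-in = []
Stmt 2 'z = 1 + 0': DEAD (z not in live set ['u'])
Stmt 3 'b = z': DEAD (b not in live set ['u'])
Stmt 4 'c = 5 - z': DEAD (c not in live set ['u'])
Stmt 5 'a = 7 * 9': KEEP (a is live); live-in = ['u']
Stmt 6 'v = 7 - 7': DEAD (v not in live set ['a', 'u'])
Stmt 7 'y = a - u': KEEP (y is live); live-in = ['a', 'u']
Stmt 8 't = 7': DEAD (t not in live set ['y'])
Stmt 9 'return y': KEEP (return); live-in = ['y']
Removed statement numbers: [2, 3, 4, 6, 8]
Surviving IR:
  u = 3
  a = 7 * 9
  y = a - u
  return y

Answer: 2 3 4 6 8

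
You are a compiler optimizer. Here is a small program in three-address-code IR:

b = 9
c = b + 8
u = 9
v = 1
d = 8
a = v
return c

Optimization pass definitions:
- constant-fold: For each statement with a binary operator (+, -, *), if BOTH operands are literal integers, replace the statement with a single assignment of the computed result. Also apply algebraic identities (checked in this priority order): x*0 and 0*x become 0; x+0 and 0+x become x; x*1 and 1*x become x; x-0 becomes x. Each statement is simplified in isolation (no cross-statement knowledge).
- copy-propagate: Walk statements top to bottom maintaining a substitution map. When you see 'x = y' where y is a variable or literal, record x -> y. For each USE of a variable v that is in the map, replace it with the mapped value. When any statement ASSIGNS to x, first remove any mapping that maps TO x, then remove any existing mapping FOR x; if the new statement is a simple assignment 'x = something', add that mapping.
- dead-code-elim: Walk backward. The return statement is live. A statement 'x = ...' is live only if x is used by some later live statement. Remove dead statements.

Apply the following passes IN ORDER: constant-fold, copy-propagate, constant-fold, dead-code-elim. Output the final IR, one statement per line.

Initial IR:
  b = 9
  c = b + 8
  u = 9
  v = 1
  d = 8
  a = v
  return c
After constant-fold (7 stmts):
  b = 9
  c = b + 8
  u = 9
  v = 1
  d = 8
  a = v
  return c
After copy-propagate (7 stmts):
  b = 9
  c = 9 + 8
  u = 9
  v = 1
  d = 8
  a = 1
  return c
After constant-fold (7 stmts):
  b = 9
  c = 17
  u = 9
  v = 1
  d = 8
  a = 1
  return c
After dead-code-elim (2 stmts):
  c = 17
  return c

Answer: c = 17
return c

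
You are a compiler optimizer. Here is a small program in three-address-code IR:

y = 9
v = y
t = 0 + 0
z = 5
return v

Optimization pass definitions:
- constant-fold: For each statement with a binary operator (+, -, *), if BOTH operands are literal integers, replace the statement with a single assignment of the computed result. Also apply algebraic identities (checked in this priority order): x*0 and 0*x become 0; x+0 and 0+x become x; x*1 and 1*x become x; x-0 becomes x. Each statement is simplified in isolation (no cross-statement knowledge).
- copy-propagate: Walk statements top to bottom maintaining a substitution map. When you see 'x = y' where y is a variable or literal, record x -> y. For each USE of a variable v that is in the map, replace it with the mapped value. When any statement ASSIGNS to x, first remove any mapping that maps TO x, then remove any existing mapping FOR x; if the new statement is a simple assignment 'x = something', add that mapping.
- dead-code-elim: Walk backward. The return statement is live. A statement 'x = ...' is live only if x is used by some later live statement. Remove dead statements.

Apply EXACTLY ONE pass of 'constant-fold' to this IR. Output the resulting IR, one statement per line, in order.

Applying constant-fold statement-by-statement:
  [1] y = 9  (unchanged)
  [2] v = y  (unchanged)
  [3] t = 0 + 0  -> t = 0
  [4] z = 5  (unchanged)
  [5] return v  (unchanged)
Result (5 stmts):
  y = 9
  v = y
  t = 0
  z = 5
  return v

Answer: y = 9
v = y
t = 0
z = 5
return v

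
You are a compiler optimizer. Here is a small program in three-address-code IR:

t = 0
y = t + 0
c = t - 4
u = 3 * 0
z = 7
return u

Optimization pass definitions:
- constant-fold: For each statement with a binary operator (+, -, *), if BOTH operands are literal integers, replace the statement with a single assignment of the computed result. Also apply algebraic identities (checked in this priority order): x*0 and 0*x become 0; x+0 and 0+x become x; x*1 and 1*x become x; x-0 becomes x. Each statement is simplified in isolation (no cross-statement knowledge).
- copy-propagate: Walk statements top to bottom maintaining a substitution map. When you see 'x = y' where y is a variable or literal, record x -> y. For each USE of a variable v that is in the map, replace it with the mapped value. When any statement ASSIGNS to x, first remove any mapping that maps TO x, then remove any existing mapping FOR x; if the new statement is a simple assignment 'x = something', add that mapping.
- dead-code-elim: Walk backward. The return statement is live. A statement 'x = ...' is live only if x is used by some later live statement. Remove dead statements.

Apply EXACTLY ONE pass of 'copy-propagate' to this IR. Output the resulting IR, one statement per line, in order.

Applying copy-propagate statement-by-statement:
  [1] t = 0  (unchanged)
  [2] y = t + 0  -> y = 0 + 0
  [3] c = t - 4  -> c = 0 - 4
  [4] u = 3 * 0  (unchanged)
  [5] z = 7  (unchanged)
  [6] return u  (unchanged)
Result (6 stmts):
  t = 0
  y = 0 + 0
  c = 0 - 4
  u = 3 * 0
  z = 7
  return u

Answer: t = 0
y = 0 + 0
c = 0 - 4
u = 3 * 0
z = 7
return u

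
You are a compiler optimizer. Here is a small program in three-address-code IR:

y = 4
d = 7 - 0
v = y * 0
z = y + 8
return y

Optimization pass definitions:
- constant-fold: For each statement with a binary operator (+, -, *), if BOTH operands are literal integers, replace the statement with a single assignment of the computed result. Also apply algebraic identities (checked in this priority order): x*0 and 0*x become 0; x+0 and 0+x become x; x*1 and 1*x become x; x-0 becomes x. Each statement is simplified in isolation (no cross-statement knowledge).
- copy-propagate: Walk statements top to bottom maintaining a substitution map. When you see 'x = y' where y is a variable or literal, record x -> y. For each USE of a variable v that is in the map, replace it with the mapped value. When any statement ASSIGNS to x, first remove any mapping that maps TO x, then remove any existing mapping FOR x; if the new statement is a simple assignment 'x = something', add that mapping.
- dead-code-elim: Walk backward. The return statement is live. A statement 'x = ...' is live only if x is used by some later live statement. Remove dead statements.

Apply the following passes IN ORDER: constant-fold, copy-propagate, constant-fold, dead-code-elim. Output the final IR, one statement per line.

Initial IR:
  y = 4
  d = 7 - 0
  v = y * 0
  z = y + 8
  return y
After constant-fold (5 stmts):
  y = 4
  d = 7
  v = 0
  z = y + 8
  return y
After copy-propagate (5 stmts):
  y = 4
  d = 7
  v = 0
  z = 4 + 8
  return 4
After constant-fold (5 stmts):
  y = 4
  d = 7
  v = 0
  z = 12
  return 4
After dead-code-elim (1 stmts):
  return 4

Answer: return 4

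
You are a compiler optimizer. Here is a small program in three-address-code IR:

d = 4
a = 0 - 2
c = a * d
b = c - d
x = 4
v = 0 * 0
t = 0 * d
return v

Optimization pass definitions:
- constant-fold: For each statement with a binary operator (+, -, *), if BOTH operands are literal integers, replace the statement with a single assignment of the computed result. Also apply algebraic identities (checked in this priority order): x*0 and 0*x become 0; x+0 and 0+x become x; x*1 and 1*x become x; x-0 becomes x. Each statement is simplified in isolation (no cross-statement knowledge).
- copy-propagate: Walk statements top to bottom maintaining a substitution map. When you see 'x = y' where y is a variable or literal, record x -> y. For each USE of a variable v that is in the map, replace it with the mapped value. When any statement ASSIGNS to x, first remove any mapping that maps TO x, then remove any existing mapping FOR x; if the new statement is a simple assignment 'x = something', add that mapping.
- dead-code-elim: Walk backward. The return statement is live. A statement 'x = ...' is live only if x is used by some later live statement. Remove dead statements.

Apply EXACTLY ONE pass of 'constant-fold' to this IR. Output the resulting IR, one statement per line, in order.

Answer: d = 4
a = -2
c = a * d
b = c - d
x = 4
v = 0
t = 0
return v

Derivation:
Applying constant-fold statement-by-statement:
  [1] d = 4  (unchanged)
  [2] a = 0 - 2  -> a = -2
  [3] c = a * d  (unchanged)
  [4] b = c - d  (unchanged)
  [5] x = 4  (unchanged)
  [6] v = 0 * 0  -> v = 0
  [7] t = 0 * d  -> t = 0
  [8] return v  (unchanged)
Result (8 stmts):
  d = 4
  a = -2
  c = a * d
  b = c - d
  x = 4
  v = 0
  t = 0
  return v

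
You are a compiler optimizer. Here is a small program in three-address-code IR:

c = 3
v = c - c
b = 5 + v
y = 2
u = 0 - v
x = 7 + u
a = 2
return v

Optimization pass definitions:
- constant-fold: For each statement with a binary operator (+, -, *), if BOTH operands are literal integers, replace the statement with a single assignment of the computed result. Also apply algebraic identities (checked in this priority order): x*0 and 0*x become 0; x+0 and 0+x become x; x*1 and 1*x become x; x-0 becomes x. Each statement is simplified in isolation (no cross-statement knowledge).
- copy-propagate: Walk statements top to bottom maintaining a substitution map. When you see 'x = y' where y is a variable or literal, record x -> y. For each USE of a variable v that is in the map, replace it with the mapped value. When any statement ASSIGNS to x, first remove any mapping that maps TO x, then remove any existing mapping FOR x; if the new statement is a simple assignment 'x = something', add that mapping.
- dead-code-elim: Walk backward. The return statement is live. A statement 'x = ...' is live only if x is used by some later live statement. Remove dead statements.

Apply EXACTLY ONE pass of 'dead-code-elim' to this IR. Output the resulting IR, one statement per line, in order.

Applying dead-code-elim statement-by-statement:
  [8] return v  -> KEEP (return); live=['v']
  [7] a = 2  -> DEAD (a not live)
  [6] x = 7 + u  -> DEAD (x not live)
  [5] u = 0 - v  -> DEAD (u not live)
  [4] y = 2  -> DEAD (y not live)
  [3] b = 5 + v  -> DEAD (b not live)
  [2] v = c - c  -> KEEP; live=['c']
  [1] c = 3  -> KEEP; live=[]
Result (3 stmts):
  c = 3
  v = c - c
  return v

Answer: c = 3
v = c - c
return v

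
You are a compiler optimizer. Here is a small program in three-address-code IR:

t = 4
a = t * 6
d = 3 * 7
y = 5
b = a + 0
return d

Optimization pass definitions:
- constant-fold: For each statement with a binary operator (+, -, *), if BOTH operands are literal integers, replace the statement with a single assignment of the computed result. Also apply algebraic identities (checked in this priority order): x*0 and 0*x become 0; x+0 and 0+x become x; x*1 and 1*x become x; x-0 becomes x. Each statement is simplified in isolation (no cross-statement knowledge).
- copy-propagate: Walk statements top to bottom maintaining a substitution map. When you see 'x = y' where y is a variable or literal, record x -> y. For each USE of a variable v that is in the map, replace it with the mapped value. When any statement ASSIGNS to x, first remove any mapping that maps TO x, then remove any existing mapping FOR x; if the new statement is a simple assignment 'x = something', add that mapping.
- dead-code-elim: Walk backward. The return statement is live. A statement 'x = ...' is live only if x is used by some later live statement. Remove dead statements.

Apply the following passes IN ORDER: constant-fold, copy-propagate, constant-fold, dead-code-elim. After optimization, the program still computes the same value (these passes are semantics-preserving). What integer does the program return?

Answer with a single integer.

Initial IR:
  t = 4
  a = t * 6
  d = 3 * 7
  y = 5
  b = a + 0
  return d
After constant-fold (6 stmts):
  t = 4
  a = t * 6
  d = 21
  y = 5
  b = a
  return d
After copy-propagate (6 stmts):
  t = 4
  a = 4 * 6
  d = 21
  y = 5
  b = a
  return 21
After constant-fold (6 stmts):
  t = 4
  a = 24
  d = 21
  y = 5
  b = a
  return 21
After dead-code-elim (1 stmts):
  return 21
Evaluate:
  t = 4  =>  t = 4
  a = t * 6  =>  a = 24
  d = 3 * 7  =>  d = 21
  y = 5  =>  y = 5
  b = a + 0  =>  b = 24
  return d = 21

Answer: 21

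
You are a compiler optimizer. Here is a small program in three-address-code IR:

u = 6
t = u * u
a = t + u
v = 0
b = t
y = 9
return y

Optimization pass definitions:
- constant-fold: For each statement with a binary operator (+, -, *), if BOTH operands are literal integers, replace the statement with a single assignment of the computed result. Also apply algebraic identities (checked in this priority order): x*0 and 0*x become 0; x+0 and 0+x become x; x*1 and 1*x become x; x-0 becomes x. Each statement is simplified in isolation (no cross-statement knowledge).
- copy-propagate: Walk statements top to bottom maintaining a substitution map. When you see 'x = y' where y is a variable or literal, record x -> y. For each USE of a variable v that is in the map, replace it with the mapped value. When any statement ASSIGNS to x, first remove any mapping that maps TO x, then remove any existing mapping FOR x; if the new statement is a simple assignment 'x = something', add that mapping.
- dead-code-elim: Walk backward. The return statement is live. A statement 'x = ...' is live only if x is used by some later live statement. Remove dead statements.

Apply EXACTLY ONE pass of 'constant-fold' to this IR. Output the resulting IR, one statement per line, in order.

Answer: u = 6
t = u * u
a = t + u
v = 0
b = t
y = 9
return y

Derivation:
Applying constant-fold statement-by-statement:
  [1] u = 6  (unchanged)
  [2] t = u * u  (unchanged)
  [3] a = t + u  (unchanged)
  [4] v = 0  (unchanged)
  [5] b = t  (unchanged)
  [6] y = 9  (unchanged)
  [7] return y  (unchanged)
Result (7 stmts):
  u = 6
  t = u * u
  a = t + u
  v = 0
  b = t
  y = 9
  return y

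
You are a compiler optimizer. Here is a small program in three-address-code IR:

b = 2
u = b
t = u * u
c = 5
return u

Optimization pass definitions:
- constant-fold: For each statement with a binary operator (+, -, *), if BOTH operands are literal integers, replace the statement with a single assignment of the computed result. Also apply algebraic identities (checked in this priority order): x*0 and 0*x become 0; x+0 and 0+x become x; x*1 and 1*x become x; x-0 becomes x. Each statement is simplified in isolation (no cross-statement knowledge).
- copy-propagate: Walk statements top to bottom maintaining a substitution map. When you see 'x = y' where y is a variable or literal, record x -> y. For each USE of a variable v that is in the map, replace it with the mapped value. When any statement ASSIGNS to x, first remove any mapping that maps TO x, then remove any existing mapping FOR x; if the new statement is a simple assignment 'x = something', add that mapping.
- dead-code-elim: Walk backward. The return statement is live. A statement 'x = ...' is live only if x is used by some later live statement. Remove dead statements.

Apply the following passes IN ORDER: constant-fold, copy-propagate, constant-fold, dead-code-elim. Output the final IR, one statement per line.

Initial IR:
  b = 2
  u = b
  t = u * u
  c = 5
  return u
After constant-fold (5 stmts):
  b = 2
  u = b
  t = u * u
  c = 5
  return u
After copy-propagate (5 stmts):
  b = 2
  u = 2
  t = 2 * 2
  c = 5
  return 2
After constant-fold (5 stmts):
  b = 2
  u = 2
  t = 4
  c = 5
  return 2
After dead-code-elim (1 stmts):
  return 2

Answer: return 2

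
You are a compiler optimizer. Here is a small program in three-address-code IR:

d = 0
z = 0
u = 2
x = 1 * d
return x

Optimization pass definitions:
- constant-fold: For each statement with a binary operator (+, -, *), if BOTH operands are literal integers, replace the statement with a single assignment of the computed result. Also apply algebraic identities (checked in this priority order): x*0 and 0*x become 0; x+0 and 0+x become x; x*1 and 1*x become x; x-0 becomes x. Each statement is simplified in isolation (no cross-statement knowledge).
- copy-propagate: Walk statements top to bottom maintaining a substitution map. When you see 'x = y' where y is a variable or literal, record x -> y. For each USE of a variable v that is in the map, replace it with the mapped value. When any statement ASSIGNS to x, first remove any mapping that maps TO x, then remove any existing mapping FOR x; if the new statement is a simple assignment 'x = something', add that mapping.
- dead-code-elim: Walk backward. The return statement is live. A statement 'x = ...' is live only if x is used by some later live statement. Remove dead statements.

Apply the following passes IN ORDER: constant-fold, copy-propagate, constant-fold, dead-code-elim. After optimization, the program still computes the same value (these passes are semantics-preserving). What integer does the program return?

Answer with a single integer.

Answer: 0

Derivation:
Initial IR:
  d = 0
  z = 0
  u = 2
  x = 1 * d
  return x
After constant-fold (5 stmts):
  d = 0
  z = 0
  u = 2
  x = d
  return x
After copy-propagate (5 stmts):
  d = 0
  z = 0
  u = 2
  x = 0
  return 0
After constant-fold (5 stmts):
  d = 0
  z = 0
  u = 2
  x = 0
  return 0
After dead-code-elim (1 stmts):
  return 0
Evaluate:
  d = 0  =>  d = 0
  z = 0  =>  z = 0
  u = 2  =>  u = 2
  x = 1 * d  =>  x = 0
  return x = 0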